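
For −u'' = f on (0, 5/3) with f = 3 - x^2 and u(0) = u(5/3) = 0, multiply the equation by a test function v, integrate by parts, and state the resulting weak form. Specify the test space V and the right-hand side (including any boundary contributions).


V = H^1_0(0, 5/3) (so v(0) = v(5/3) = 0); weak form: ∫_0^5/3 u'v' dx = ∫_0^5/3 (3 - x^2) v dx for all v ∈ V.

Multiply both sides by a test function v and integrate from 0 to 5/3:
  ∫_0^5/3 −u''(x) v(x) dx = ∫_0^5/3 f(x) v(x) dx.
Integrate the LHS by parts once:
  ∫_0^5/3 −u'' v dx = −[u'(x) v(x)]_0^5/3 + ∫_0^5/3 u'(x) v'(x) dx.
Thus ∫_0^5/3 u'(x) v'(x) dx = ∫_0^5/3 f(x) v(x) dx + [u'(x) v(x)]_0^5/3.
Choose V so that boundary terms are either known or forced to vanish.
u is Dirichlet: u(0) = u(5/3) = 0. Let V = H^1_0(0, 5/3); then v(0) = v(5/3) = 0, and [u' v]_0^5/3 = 0.
Weak formulation: find u (satisfying any essential BC) such that ∫_0^5/3 u'(x) v'(x) dx = ∫_0^5/3 f v dx for all v ∈ V.
Substituting f(x) = 3 - x^2, the right-hand side is ∫_0^5/3 (3 - x^2) v dx.


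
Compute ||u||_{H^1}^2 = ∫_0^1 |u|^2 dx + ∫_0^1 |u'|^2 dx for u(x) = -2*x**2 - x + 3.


||u||_{H^1}^2 = 217/15

The H^1 norm (squared) on an interval (0, L) is
  ||u||_{H^1}^2 = ∫_0^L u(x)^2 dx + ∫_0^L u'(x)^2 dx.
Compute u'(x) = -4*x - 1.
Then u(x)^2 = 4*x**4 + 4*x**3 - 11*x**2 - 6*x + 9 and u'(x)^2 = 16*x**2 + 8*x + 1.
Integrate each monomial from 0 to 1 using ∫_0^1 c·x^n dx = c·1^(n+1)/(n+1):
  ∫_0^1 u(x)^2 dx = ∫_0^1 (4*x^4 + 4*x^3 - 11*x^2 - 6*x + 9) dx. Term by term:
    ∫_0^1 4*x^4 dx = 4/5;  ∫_0^1 4*x^3 dx = 1;  ∫_0^1 -11*x^2 dx = -11/3;
    ∫_0^1 -6*x dx = -3;  ∫_0^1 9 dx = 9.
  Sum: 4/5 + 1 − 11/3 − 3 + 9 = 62/15.
  ∫_0^1 u'(x)^2 dx = ∫_0^1 (16*x^2 + 8*x + 1) dx. Term by term:
    ∫_0^1 16*x^2 dx = 16/3;  ∫_0^1 8*x dx = 4;  ∫_0^1 1 dx = 1.
  Sum: 16/3 + 4 + 1 = 31/3.
Adding: ||u||_{H^1}^2 = 62/15 + 31/3 = 217/15.


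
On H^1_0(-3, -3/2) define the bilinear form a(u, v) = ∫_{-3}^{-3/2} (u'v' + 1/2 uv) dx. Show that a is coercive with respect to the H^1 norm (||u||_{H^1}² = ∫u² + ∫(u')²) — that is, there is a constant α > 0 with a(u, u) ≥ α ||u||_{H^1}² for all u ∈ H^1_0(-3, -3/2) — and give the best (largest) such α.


α = (9 + 8*π^2)/(2*(9 + 4*π^2))

Coercivity of a(·,·) on H^1_0(-3, -3/2) means a(u, u) ≥ α ||u||_{H^1}² for every u ∈ H^1_0.
The interval has length L = 3/2, and Poincaré/coercivity depend only on L. Here a(u, u) = ∫(u')² + (1/2)·∫u².
Here 0 < c = 1/2 < 1. The condition a(u,u) ≥ α||u||_{H^1}² reads (1−α)∫(u')² ≥ (α−c)∫u². Any admissible α is ≤ 1 (rapidly oscillating u have ∫u²/∫(u')² → 0), and α = 1 would force 0 ≥ (1−c)∫u², impossible since c < 1; so 1−α > 0. By the sharp Poincaré inequality on H^1_0 of an interval of length L, ∫(u')² ≥ (π/L)²∫u² with equality for the first sine mode sin(π(x−x₀)/L) (x₀ the left endpoint), so the inequality holds for all u iff (1−α)(π/L)² ≥ α − c, i.e. α ≤ ((π/L)² + c)/((π/L)² + 1) = (1 + c(L/π)²)/(1 + (L/π)²). With (π/L)² = 4*π^2/9 and c = 1/2, the largest admissible constant is α = ((π/L)² + c)/((π/L)² + 1).
Simplifying, α = (9 + 8*π^2)/(2*(9 + 4*π^2)).


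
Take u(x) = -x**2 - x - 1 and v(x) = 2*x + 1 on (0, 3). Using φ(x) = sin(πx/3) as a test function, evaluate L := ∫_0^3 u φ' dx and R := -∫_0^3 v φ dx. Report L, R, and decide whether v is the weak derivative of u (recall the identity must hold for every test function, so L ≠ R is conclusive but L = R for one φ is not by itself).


LHS = 24/π, RHS = -24/π. No, v is not the weak derivative of u.

u(x) = -x**2 - x - 1, classical derivative u'(x) = -2*x - 1.
φ(x) = sin(πx/3), so φ'(x) = π*cos(π*x/3)/3.
Note φ(0) = φ(3) = 0, so the boundary term u·φ vanishes.
LHS = ∫_0^3 u(x) φ'(x) dx = ∫_0^3 (-π*x^2*cos(π*x/3)/3 - π*x*cos(π*x/3)/3 - π*cos(π*x/3)/3) dx. Term by term:
  ∫_0^3 -π*cos(π*x/3)/3 dx = 0;  ∫_0^3 -π*x*cos(π*x/3)/3 dx = 6/π;  ∫_0^3 -π*x^2*cos(π*x/3)/3 dx = 18/π.
Sum: 0 + 6/π + 18/π = 24/π.
So LHS = 24/π.
∫_0^3 v(x) φ(x) dx = ∫_0^3 (2*x*sin(π*x/3) + sin(π*x/3)) dx. Term by term:
  ∫_0^3 2*x*sin(π*x/3) dx = 18/π;  ∫_0^3 sin(π*x/3) dx = 6/π.
Sum: 18/π + 6/π = 24/π.
So RHS = -∫_0^3 v(x) φ(x) dx = -24/π.
LHS − RHS = 48/π ≠ 0, so the identity fails.
(For a valid weak derivative the identity must hold for EVERY test function, in particular this one. The failure shows v is NOT the weak derivative of u.)
Correct weak derivative would be u'(x) = -2*x - 1.


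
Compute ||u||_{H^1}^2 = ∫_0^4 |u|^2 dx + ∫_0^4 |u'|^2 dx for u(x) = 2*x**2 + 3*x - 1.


||u||_{H^1}^2 = 11096/5

The H^1 norm (squared) on an interval (0, L) is
  ||u||_{H^1}^2 = ∫_0^L u(x)^2 dx + ∫_0^L u'(x)^2 dx.
Compute u'(x) = 4*x + 3.
Then u(x)^2 = 4*x**4 + 12*x**3 + 5*x**2 - 6*x + 1 and u'(x)^2 = 16*x**2 + 24*x + 9.
Integrate each monomial from 0 to 4 using ∫_0^4 c·x^n dx = c·4^(n+1)/(n+1):
  ∫_0^4 u(x)^2 dx = ∫_0^4 (4*x^4 + 12*x^3 + 5*x^2 - 6*x + 1) dx. Term by term:
    ∫_0^4 4*x^4 dx = 4096/5;  ∫_0^4 12*x^3 dx = 768;  ∫_0^4 5*x^2 dx = 320/3;
    ∫_0^4 -6*x dx = -48;  ∫_0^4 1 dx = 4.
  Sum: 4096/5 + 768 + 320/3 − 48 + 4 = 24748/15.
  ∫_0^4 u'(x)^2 dx = ∫_0^4 (16*x^2 + 24*x + 9) dx. Term by term:
    ∫_0^4 16*x^2 dx = 1024/3;  ∫_0^4 24*x dx = 192;  ∫_0^4 9 dx = 36.
  Sum: 1024/3 + 192 + 36 = 1708/3.
Adding: ||u||_{H^1}^2 = 24748/15 + 1708/3 = 11096/5.


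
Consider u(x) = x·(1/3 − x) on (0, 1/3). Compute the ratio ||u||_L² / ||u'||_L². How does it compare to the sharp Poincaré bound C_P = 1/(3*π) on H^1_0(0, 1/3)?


||u||_L² / ||u'||_L² = sqrt(10)/30 < C_P = 1/(3*π).

u(x) = x·(1/3 − x), so u'(x) = 1/3 - 2*x.
u(x) = x·(1/3 − x) vanishes at x = 0 and x = 1/3, so u ∈ H^1_0(0, 1/3). Differentiate via the product rule and integrate the resulting polynomials term by term.
  ∫_0^1/3 u² dx = ∫_0^1/3 (x^4 - 2*x^3/3 + x^2/9) dx. Term by term:
    ∫_0^1/3 x^4 dx = 1/1215;  ∫_0^1/3 -2*x^3/3 dx = -1/486;  ∫_0^1/3 x^2/9 dx = 1/729.
  Sum: 1/1215 − 1/486 + 1/729 = 1/7290.
  ∫_0^1/3 (u')² dx = ∫_0^1/3 (4*x^2 - 4*x/3 + 1/9) dx. Term by term:
    ∫_0^1/3 4*x^2 dx = 4/81;  ∫_0^1/3 -4*x/3 dx = -2/27;  ∫_0^1/3 1/9 dx = 1/27.
  Sum: 4/81 − 2/27 + 1/27 = 1/81.
∫_0^1/3 u² dx = 1/7290, so ||u||_L² = sqrt(10)/270.
∫_0^1/3 (u')² dx = 1/81, so ||u'||_L² = 1/9.
Ratio ||u||_L² / ||u'||_L² = sqrt(10)/30.
Sharp Poincaré constant on H^1_0(0, 1/3) is C_P = L/π = 1/(3*π), achieved by sin(3*π·x).
A polynomial bump cannot attain the sharp Poincaré constant (only the first sine eigenfunction does), so the ratio is strictly less than C_P, consistent with ||u||_L² ≤ C_P ||u'||_L².


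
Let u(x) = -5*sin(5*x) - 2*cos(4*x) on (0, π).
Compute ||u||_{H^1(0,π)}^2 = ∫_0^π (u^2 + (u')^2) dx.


||u||_{H^1(0,π)}^2 = 3400/9 + 359*π

u'(x) = 8*sin(4*x) - 25*cos(5*x).
Expand u² and (u')² and integrate term by term on (0, π), using: for integers n ≥ 1, ∫_0^π sin²(nx) dx = ∫_0^π cos²(nx) dx = π/2; for n ≠ n', ∫_0^π sin(nx)sin(n'x) dx = ∫_0^π cos(nx)cos(n'x) dx = 0; and by product-to-sum, ∫_0^π sin(nx)cos(n'x) dx = ½∫_0^π [sin((n+n')x) + sin((n−n')x)] dx, which is 0 when n+n' is even and 2n/(n²−n'²) when n+n' is odd (it need not vanish on (0, π)).
  u² squared terms: (-5)²·∫sin(5x)² dx = 25·π/2 = 25*π/2;  (-2)²·∫cos(4x)² dx = 4·π/2 = 2*π.
  u² cross terms: 2·(-5)·(-2)·∫sin(5x)·cos(4x) dx = 20·(10/9) = 200/9.
  So ∫_0^π u² dx = 25*π/2 + 2*π + 200/9 = 200/9 + 29*π/2.
  (u')² squared terms: (-25)²·∫cos(5x)² dx = 625·π/2 = 625*π/2;  (8)²·∫sin(4x)² dx = 64·π/2 = 32*π.
  (u')² cross terms: 2·(-25)·(8)·∫cos(5x)·sin(4x) dx = -400·(-8/9) = 3200/9.
  So ∫_0^π (u')² dx = 625*π/2 + 32*π + 3200/9 = 3200/9 + 689*π/2.
||u||_{H^1}^2 = (200/9 + 29*π/2) + (3200/9 + 689*π/2) = 3400/9 + 359*π.


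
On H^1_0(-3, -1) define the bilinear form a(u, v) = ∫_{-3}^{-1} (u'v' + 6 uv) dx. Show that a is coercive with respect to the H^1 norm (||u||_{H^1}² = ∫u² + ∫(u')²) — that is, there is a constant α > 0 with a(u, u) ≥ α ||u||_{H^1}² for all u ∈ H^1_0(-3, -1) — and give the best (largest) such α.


α = 1

Coercivity of a(·,·) on H^1_0(-3, -1) means a(u, u) ≥ α ||u||_{H^1}² for every u ∈ H^1_0.
The interval has length L = 2, and Poincaré/coercivity depend only on L. Here a(u, u) = ∫(u')² + (6)·∫u².
Here c = 6 ≥ 1, so a(u,u) = ∫(u')² + c∫u² ≥ ∫(u')² + ∫u² = ||u||_{H^1}², i.e. α = 1 works. No larger α is possible: a(u,u) ≥ α||u||_{H^1}² means (1−α)∫(u')² ≥ (α−c)∫u², and for the modes u_n = sin(nπ(x−x₀)/L) (x₀ the left endpoint) one has ∫u_n²/∫(u_n')² = (L/(nπ))² → 0, so a(u_n,u_n)/||u_n||_{H^1}² → 1. Hence the optimal constant is α = 1.
Therefore α = 1.


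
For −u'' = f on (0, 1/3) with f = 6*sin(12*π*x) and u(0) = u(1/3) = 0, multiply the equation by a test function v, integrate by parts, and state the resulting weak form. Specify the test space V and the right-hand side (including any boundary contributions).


V = H^1_0(0, 1/3) (so v(0) = v(1/3) = 0); weak form: ∫_0^1/3 u'v' dx = ∫_0^1/3 (6*sin(12*π*x)) v dx for all v ∈ V.

Multiply both sides by a test function v and integrate from 0 to 1/3:
  ∫_0^1/3 −u''(x) v(x) dx = ∫_0^1/3 f(x) v(x) dx.
Integrate the LHS by parts once:
  ∫_0^1/3 −u'' v dx = −[u'(x) v(x)]_0^1/3 + ∫_0^1/3 u'(x) v'(x) dx.
Thus ∫_0^1/3 u'(x) v'(x) dx = ∫_0^1/3 f(x) v(x) dx + [u'(x) v(x)]_0^1/3.
Choose V so that boundary terms are either known or forced to vanish.
u is Dirichlet: u(0) = u(1/3) = 0. Let V = H^1_0(0, 1/3); then v(0) = v(1/3) = 0, and [u' v]_0^1/3 = 0.
Weak formulation: find u (satisfying any essential BC) such that ∫_0^1/3 u'(x) v'(x) dx = ∫_0^1/3 f v dx for all v ∈ V.
Substituting f(x) = 6*sin(12*π*x), the right-hand side is ∫_0^1/3 (6*sin(12*π*x)) v dx.


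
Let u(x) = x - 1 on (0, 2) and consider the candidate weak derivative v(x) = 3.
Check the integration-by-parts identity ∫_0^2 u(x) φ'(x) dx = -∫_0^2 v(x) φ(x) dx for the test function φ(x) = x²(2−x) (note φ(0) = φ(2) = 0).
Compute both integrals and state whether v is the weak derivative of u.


LHS = -4/3, RHS = -4. No, v is not the weak derivative of u.

u(x) = x - 1, classical derivative u'(x) = 1.
φ(x) = x²(2−x), so φ'(x) = x*(4 - 3*x).
Note φ(0) = φ(2) = 0, so the boundary term u·φ vanishes.
LHS = ∫_0^2 u(x) φ'(x) dx = ∫_0^2 (-3*x^3 + 7*x^2 - 4*x) dx. Term by term:
  ∫_0^2 -3*x^3 dx = -12;  ∫_0^2 7*x^2 dx = 56/3;  ∫_0^2 -4*x dx = -8.
Sum: -12 + 56/3 − 8 = -4/3.
So LHS = -4/3.
∫_0^2 v(x) φ(x) dx = ∫_0^2 (-3*x^3 + 6*x^2) dx. Term by term:
  ∫_0^2 -3*x^3 dx = -12;  ∫_0^2 6*x^2 dx = 16.
Sum: -12 + 16 = 4.
So RHS = -∫_0^2 v(x) φ(x) dx = -4.
LHS − RHS = 8/3 ≠ 0, so the identity fails.
(For a valid weak derivative the identity must hold for EVERY test function, in particular this one. The failure shows v is NOT the weak derivative of u.)
Correct weak derivative would be u'(x) = 1.


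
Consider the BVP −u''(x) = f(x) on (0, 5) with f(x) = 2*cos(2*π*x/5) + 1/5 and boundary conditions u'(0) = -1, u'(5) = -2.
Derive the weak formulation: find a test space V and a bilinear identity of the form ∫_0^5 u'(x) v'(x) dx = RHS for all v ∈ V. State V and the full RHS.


V = H^1(0, 5) (v unrestricted at boundary; u is determined up to an additive constant); weak form: ∫_0^5 u'v' dx = ∫_0^5 (2*cos(2*π*x/5) + 1/5) v dx − 2·v(5) + v(0) for all v ∈ V.

Multiply both sides by a test function v and integrate from 0 to 5:
  ∫_0^5 −u''(x) v(x) dx = ∫_0^5 f(x) v(x) dx.
Integrate the LHS by parts once:
  ∫_0^5 −u'' v dx = −[u'(x) v(x)]_0^5 + ∫_0^5 u'(x) v'(x) dx.
Thus ∫_0^5 u'(x) v'(x) dx = ∫_0^5 f(x) v(x) dx + [u'(x) v(x)]_0^5.
Choose V so that boundary terms are either known or forced to vanish.
u has inhomogeneous Neumann u'(0) = -1, u'(5) = -2. [u' v]_0^5 = (-2)·v(5) − (-1)·v(0) = − 2·v(5) + v(0). Take V = H^1(0, 5); boundary term becomes part of RHS.
Weak formulation: find u (satisfying any essential BC) such that ∫_0^5 u'(x) v'(x) dx = ∫_0^5 f v dx − 2·v(5) + v(0) for all v ∈ V (Neumann data are natural BCs: they enter the RHS as boundary terms).
Substituting f(x) = 2*cos(2*π*x/5) + 1/5, the right-hand side is ∫_0^5 (2*cos(2*π*x/5) + 1/5) v dx − 2·v(5) + v(0).
Compatibility check (pure Neumann): taking v ≡ 1 ∈ V gives 0 = ∫_0^5 f dx + (-2) − (-1), i.e. ∫_0^5 f dx must equal u'(0) − u'(5) = 1. Indeed ∫_0^5 (2*cos(2*π*x/5) + 1/5) dx = 1, so the data are compatible. The solution is then unique only up to an additive constant (fix it e.g. by requiring ∫_0^5 u dx = 0).


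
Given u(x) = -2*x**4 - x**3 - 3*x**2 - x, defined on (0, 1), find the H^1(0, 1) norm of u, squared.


||u||_{H^1}^2 = 3629/45

The H^1 norm (squared) on an interval (0, L) is
  ||u||_{H^1}^2 = ∫_0^L u(x)^2 dx + ∫_0^L u'(x)^2 dx.
Compute u'(x) = -8*x**3 - 3*x**2 - 6*x - 1.
Then u(x)^2 = 4*x**8 + 4*x**7 + 13*x**6 + 10*x**5 + 11*x**4 + 6*x**3 + x**2 and u'(x)^2 = 64*x**6 + 48*x**5 + 105*x**4 + 52*x**3 + 42*x**2 + 12*x + 1.
Integrate each monomial from 0 to 1 using ∫_0^1 c·x^n dx = c·1^(n+1)/(n+1):
  ∫_0^1 u(x)^2 dx = ∫_0^1 (4*x^8 + 4*x^7 + 13*x^6 + 10*x^5 + 11*x^4 + 6*x^3 + x^2) dx. Term by term:
    ∫_0^1 4*x^8 dx = 4/9;  ∫_0^1 4*x^7 dx = 1/2;  ∫_0^1 13*x^6 dx = 13/7;
    ∫_0^1 10*x^5 dx = 5/3;  ∫_0^1 11*x^4 dx = 11/5;  ∫_0^1 6*x^3 dx = 3/2;
    ∫_0^1 x^2 dx = 1/3.
  Sum: 4/9 + 1/2 + 13/7 + 5/3 + 11/5 + 3/2 + 1/3 = 2678/315.
  ∫_0^1 u'(x)^2 dx = ∫_0^1 (64*x^6 + 48*x^5 + 105*x^4 + 52*x^3 + 42*x^2 + 12*x + 1) dx. Term by term:
    ∫_0^1 64*x^6 dx = 64/7;  ∫_0^1 48*x^5 dx = 8;  ∫_0^1 105*x^4 dx = 21;
    ∫_0^1 52*x^3 dx = 13;  ∫_0^1 42*x^2 dx = 14;  ∫_0^1 12*x dx = 6;
    ∫_0^1 1 dx = 1.
  Sum: 64/7 + 8 + 21 + 13 + 14 + 6 + 1 = 505/7.
Adding: ||u||_{H^1}^2 = 2678/315 + 505/7 = 3629/45.


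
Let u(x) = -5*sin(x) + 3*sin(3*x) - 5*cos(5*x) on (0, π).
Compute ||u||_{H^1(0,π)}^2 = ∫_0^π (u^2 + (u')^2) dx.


||u||_{H^1(0,π)}^2 = 395*π

u'(x) = 25*sin(5*x) - 5*cos(x) + 9*cos(3*x).
Expand u² and (u')² and integrate term by term on (0, π), using: for integers n ≥ 1, ∫_0^π sin²(nx) dx = ∫_0^π cos²(nx) dx = π/2; for n ≠ n', ∫_0^π sin(nx)sin(n'x) dx = ∫_0^π cos(nx)cos(n'x) dx = 0; and by product-to-sum, ∫_0^π sin(nx)cos(n'x) dx = ½∫_0^π [sin((n+n')x) + sin((n−n')x)] dx, which is 0 when n+n' is even and 2n/(n²−n'²) when n+n' is odd (it need not vanish on (0, π)).
  u² squared terms: (-5)²·∫cos(5x)² dx = 25·π/2 = 25*π/2;  (-5)²·∫sin(x)² dx = 25·π/2 = 25*π/2;  (3)²·∫sin(3x)² dx = 9·π/2 = 9*π/2.
  u² cross terms: 2·(-5)·(-5)·∫cos(5x)·sin(x) dx = 50·(0) = 0;  2·(-5)·(3)·∫cos(5x)·sin(3x) dx = -30·(0) = 0;  2·(-5)·(3)·∫sin(x)·sin(3x) dx = -30·(0) = 0.
  So ∫_0^π u² dx = 25*π/2 + 25*π/2 + 9*π/2 + 0 + 0 + 0 = 59*π/2.
  (u')² squared terms: (-5)²·∫cos(x)² dx = 25·π/2 = 25*π/2;  (9)²·∫cos(3x)² dx = 81·π/2 = 81*π/2;  (25)²·∫sin(5x)² dx = 625·π/2 = 625*π/2.
  (u')² cross terms: 2·(-5)·(9)·∫cos(x)·cos(3x) dx = -90·(0) = 0;  2·(-5)·(25)·∫cos(x)·sin(5x) dx = -250·(0) = 0;  2·(9)·(25)·∫cos(3x)·sin(5x) dx = 450·(0) = 0.
  So ∫_0^π (u')² dx = 25*π/2 + 81*π/2 + 625*π/2 + 0 + 0 + 0 = 731*π/2.
||u||_{H^1}^2 = (59*π/2) + (731*π/2) = 395*π.


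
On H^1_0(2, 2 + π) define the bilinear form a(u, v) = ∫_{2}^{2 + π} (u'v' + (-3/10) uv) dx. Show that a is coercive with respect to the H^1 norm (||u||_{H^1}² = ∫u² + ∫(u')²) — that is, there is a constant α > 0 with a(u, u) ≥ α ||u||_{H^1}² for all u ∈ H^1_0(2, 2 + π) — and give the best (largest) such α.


α = 7/20

Coercivity of a(·,·) on H^1_0(2, 2 + π) means a(u, u) ≥ α ||u||_{H^1}² for every u ∈ H^1_0.
The interval has length L = π, and Poincaré/coercivity depend only on L. Here a(u, u) = ∫(u')² + (-3/10)·∫u².
Here c = -3/10 < 0 with |c| < (π/L)² = 1, so coercivity still holds. The condition a(u,u) ≥ α||u||_{H^1}² reads (1−α)∫(u')² ≥ (α−c)∫u². Any admissible α is ≤ 1 (rapidly oscillating u have ∫u²/∫(u')² → 0), and α = 1 would force 0 ≥ (1−c)∫u², impossible since c < 1; so 1−α > 0. By the sharp Poincaré inequality on H^1_0 of an interval of length L, ∫(u')² ≥ (π/L)²∫u² with equality for the first sine mode sin(π(x−x₀)/L) (x₀ the left endpoint), so the inequality holds for all u iff (1−α)(π/L)² ≥ α − c, i.e. α ≤ ((π/L)² + c)/((π/L)² + 1) = (1 + c(L/π)²)/(1 + (L/π)²). (Direct route, valid since c ≤ 0: Poincaré gives c∫u² ≥ c(L/π)²∫(u')², so a(u,u) ≥ (1 + c(L/π)²)∫(u')², while ||u||_{H^1}² ≤ (1 + (L/π)²)∫(u')²; dividing yields the same α.) With (π/L)² = 1 and c = -3/10, the largest admissible constant is α = ((π/L)² + c)/((π/L)² + 1).
Simplifying, α = 7/20.


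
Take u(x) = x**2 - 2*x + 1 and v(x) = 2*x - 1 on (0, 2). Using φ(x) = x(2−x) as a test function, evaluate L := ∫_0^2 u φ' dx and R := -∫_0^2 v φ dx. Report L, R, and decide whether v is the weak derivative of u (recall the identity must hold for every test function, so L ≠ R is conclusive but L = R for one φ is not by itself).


LHS = 0, RHS = -4/3. No, v is not the weak derivative of u.

u(x) = x**2 - 2*x + 1, classical derivative u'(x) = 2*x - 2.
φ(x) = x(2−x), so φ'(x) = 2 - 2*x.
Note φ(0) = φ(2) = 0, so the boundary term u·φ vanishes.
LHS = ∫_0^2 u(x) φ'(x) dx = ∫_0^2 (-2*x^3 + 6*x^2 - 6*x + 2) dx. Term by term:
  ∫_0^2 -2*x^3 dx = -8;  ∫_0^2 6*x^2 dx = 16;  ∫_0^2 -6*x dx = -12;
  ∫_0^2 2 dx = 4.
Sum: -8 + 16 − 12 + 4 = 0.
So LHS = 0.
∫_0^2 v(x) φ(x) dx = ∫_0^2 (-2*x^3 + 5*x^2 - 2*x) dx. Term by term:
  ∫_0^2 -2*x^3 dx = -8;  ∫_0^2 5*x^2 dx = 40/3;  ∫_0^2 -2*x dx = -4.
Sum: -8 + 40/3 − 4 = 4/3.
So RHS = -∫_0^2 v(x) φ(x) dx = -4/3.
LHS − RHS = 4/3 ≠ 0, so the identity fails.
(For a valid weak derivative the identity must hold for EVERY test function, in particular this one. The failure shows v is NOT the weak derivative of u.)
Correct weak derivative would be u'(x) = 2*x - 2.


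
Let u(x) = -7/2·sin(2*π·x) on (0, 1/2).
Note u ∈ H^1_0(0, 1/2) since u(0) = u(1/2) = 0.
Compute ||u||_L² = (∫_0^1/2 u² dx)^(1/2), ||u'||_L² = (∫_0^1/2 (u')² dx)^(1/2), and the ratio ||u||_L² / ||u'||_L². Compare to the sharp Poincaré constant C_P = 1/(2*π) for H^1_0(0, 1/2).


||u||_L² / ||u'||_L² = 1/(2*π) = C_P.

u(x) = -7/2·sin(2*π·x), so u'(x) = -7*π*cos(2*π*x).
Writing u(x) = A·sin(kπx/L) with A = -7/2 and k = 1, use ∫_0^L sin²(kπx/L) dx = L/2 and ∫_0^L cos²(kπx/L) dx = L/2.
u² = 49/4·sin²(2*π·x) and (u')² = 49*π^2·cos²(2*π·x), and each of sin², cos² integrates to L/2 = 1/4 over (0, 1/2).
∫_0^1/2 u² dx = 49/16, so ||u||_L² = 7/4.
∫_0^1/2 (u')² dx = 49*π^2/4, so ||u'||_L² = 7*π/2.
Ratio ||u||_L² / ||u'||_L² = 1/(2*π).
Sharp Poincaré constant on H^1_0(0, 1/2) is C_P = L/π = 1/(2*π), achieved by sin(2*π·x).
This is the k = 1 eigenfunction (up to amplitude), so the ratio equals the sharp Poincaré constant exactly.


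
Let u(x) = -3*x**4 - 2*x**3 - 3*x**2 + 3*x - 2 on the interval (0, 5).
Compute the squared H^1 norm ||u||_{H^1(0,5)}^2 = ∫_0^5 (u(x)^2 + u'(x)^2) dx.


||u||_{H^1}^2 = 34076130/7

The H^1 norm (squared) on an interval (0, L) is
  ||u||_{H^1}^2 = ∫_0^L u(x)^2 dx + ∫_0^L u'(x)^2 dx.
Compute u'(x) = -12*x**3 - 6*x**2 - 6*x + 3.
Then u(x)^2 = 9*x**8 + 12*x**7 + 22*x**6 - 6*x**5 + 9*x**4 - 10*x**3 + 21*x**2 - 12*x + 4 and u'(x)^2 = 144*x**6 + 144*x**5 + 180*x**4 - 36*x + 9.
Integrate each monomial from 0 to 5 using ∫_0^5 c·x^n dx = c·5^(n+1)/(n+1):
  ∫_0^5 u(x)^2 dx = ∫_0^5 (9*x^8 + 12*x^7 + 22*x^6 - 6*x^5 + 9*x^4 - 10*x^3 + 21*x^2 - 12*x + 4) dx. Term by term:
    ∫_0^5 9*x^8 dx = 1953125;  ∫_0^5 12*x^7 dx = 1171875/2;  ∫_0^5 22*x^6 dx = 1718750/7;
    ∫_0^5 -6*x^5 dx = -15625;  ∫_0^5 9*x^4 dx = 5625;  ∫_0^5 -10*x^3 dx = -3125/2;
    ∫_0^5 21*x^2 dx = 875;  ∫_0^5 -12*x dx = -150;  ∫_0^5 4 dx = 20.
  Sum: 1953125 + 1171875/2 + 1718750/7 − 15625 + 5625 − 3125/2 + 875 − 150 + 20 = 19416465/7.
  ∫_0^5 u'(x)^2 dx = ∫_0^5 (144*x^6 + 144*x^5 + 180*x^4 - 36*x + 9) dx. Term by term:
    ∫_0^5 144*x^6 dx = 11250000/7;  ∫_0^5 144*x^5 dx = 375000;  ∫_0^5 180*x^4 dx = 112500;
    ∫_0^5 -36*x dx = -450;  ∫_0^5 9 dx = 45.
  Sum: 11250000/7 + 375000 + 112500 − 450 + 45 = 14659665/7.
Adding: ||u||_{H^1}^2 = 19416465/7 + 14659665/7 = 34076130/7.


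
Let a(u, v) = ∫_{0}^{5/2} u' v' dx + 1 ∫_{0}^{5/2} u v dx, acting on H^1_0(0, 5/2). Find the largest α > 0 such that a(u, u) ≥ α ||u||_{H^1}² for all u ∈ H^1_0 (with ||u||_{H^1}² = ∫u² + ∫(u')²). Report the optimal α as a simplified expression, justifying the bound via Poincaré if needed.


α = 1

Coercivity of a(·,·) on H^1_0(0, 5/2) means a(u, u) ≥ α ||u||_{H^1}² for every u ∈ H^1_0.
The interval has length L = 5/2, and Poincaré/coercivity depend only on L. Here a(u, u) = ∫(u')² + (1)·∫u².
Here c = 1 ≥ 1, so a(u,u) = ∫(u')² + c∫u² ≥ ∫(u')² + ∫u² = ||u||_{H^1}², i.e. α = 1 works. No larger α is possible: a(u,u) ≥ α||u||_{H^1}² means (1−α)∫(u')² ≥ (α−c)∫u², and for the modes u_n = sin(nπ(x−x₀)/L) (x₀ the left endpoint) one has ∫u_n²/∫(u_n')² = (L/(nπ))² → 0, so a(u_n,u_n)/||u_n||_{H^1}² → 1. Hence the optimal constant is α = 1.
Therefore α = 1.


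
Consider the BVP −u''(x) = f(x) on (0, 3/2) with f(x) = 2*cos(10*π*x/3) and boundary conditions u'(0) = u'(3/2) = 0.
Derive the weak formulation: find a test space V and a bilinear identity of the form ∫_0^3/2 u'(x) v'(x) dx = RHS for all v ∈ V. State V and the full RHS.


V = H^1(0, 3/2) (no boundary constraint on v; u is determined up to an additive constant); weak form: ∫_0^3/2 u'v' dx = ∫_0^3/2 (2*cos(10*π*x/3)) v dx for all v ∈ V.

Multiply both sides by a test function v and integrate from 0 to 3/2:
  ∫_0^3/2 −u''(x) v(x) dx = ∫_0^3/2 f(x) v(x) dx.
Integrate the LHS by parts once:
  ∫_0^3/2 −u'' v dx = −[u'(x) v(x)]_0^3/2 + ∫_0^3/2 u'(x) v'(x) dx.
Thus ∫_0^3/2 u'(x) v'(x) dx = ∫_0^3/2 f(x) v(x) dx + [u'(x) v(x)]_0^3/2.
Choose V so that boundary terms are either known or forced to vanish.
u has homogeneous Neumann: u'(0) = u'(3/2) = 0. So [u' v]_0^3/2 = 0·v(3/2) − 0·v(0) = 0 for any v; take V = H^1(0, 3/2).
Weak formulation: find u (satisfying any essential BC) such that ∫_0^3/2 u'(x) v'(x) dx = ∫_0^3/2 f v dx for all v ∈ V (homogeneous Neumann, so boundary terms vanish).
Substituting f(x) = 2*cos(10*π*x/3), the right-hand side is ∫_0^3/2 (2*cos(10*π*x/3)) v dx.
Compatibility check (pure Neumann): taking v ≡ 1 ∈ V gives 0 = ∫_0^3/2 f dx + (0) − (0), i.e. ∫_0^3/2 f dx must equal u'(0) − u'(3/2) = 0. Indeed ∫_0^3/2 (2*cos(10*π*x/3)) dx = 0, so the data are compatible. The solution is then unique only up to an additive constant (fix it e.g. by requiring ∫_0^3/2 u dx = 0).


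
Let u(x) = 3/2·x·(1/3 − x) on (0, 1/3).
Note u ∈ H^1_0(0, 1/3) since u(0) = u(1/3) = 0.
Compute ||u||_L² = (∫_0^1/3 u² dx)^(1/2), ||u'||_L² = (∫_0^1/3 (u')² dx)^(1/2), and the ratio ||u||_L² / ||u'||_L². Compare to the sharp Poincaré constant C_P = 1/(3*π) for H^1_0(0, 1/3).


||u||_L² / ||u'||_L² = sqrt(10)/30 < C_P = 1/(3*π).

u(x) = 3/2·x·(1/3 − x), so u'(x) = 1/2 - 3*x.
u(x) = 3/2·x·(1/3 − x) vanishes at x = 0 and x = 1/3, so u ∈ H^1_0(0, 1/3). Differentiate via the product rule and integrate the resulting polynomials term by term.
  ∫_0^1/3 u² dx = ∫_0^1/3 (9*x^4/4 - 3*x^3/2 + x^2/4) dx. Term by term:
    ∫_0^1/3 9*x^4/4 dx = 1/540;  ∫_0^1/3 -3*x^3/2 dx = -1/216;  ∫_0^1/3 x^2/4 dx = 1/324.
  Sum: 1/540 − 1/216 + 1/324 = 1/3240.
  ∫_0^1/3 (u')² dx = ∫_0^1/3 (9*x^2 - 3*x + 1/4) dx. Term by term:
    ∫_0^1/3 9*x^2 dx = 1/9;  ∫_0^1/3 -3*x dx = -1/6;  ∫_0^1/3 1/4 dx = 1/12.
  Sum: 1/9 − 1/6 + 1/12 = 1/36.
∫_0^1/3 u² dx = 1/3240, so ||u||_L² = sqrt(10)/180.
∫_0^1/3 (u')² dx = 1/36, so ||u'||_L² = 1/6.
Ratio ||u||_L² / ||u'||_L² = sqrt(10)/30.
Sharp Poincaré constant on H^1_0(0, 1/3) is C_P = L/π = 1/(3*π), achieved by sin(3*π·x).
A polynomial bump cannot attain the sharp Poincaré constant (only the first sine eigenfunction does), so the ratio is strictly less than C_P, consistent with ||u||_L² ≤ C_P ||u'||_L².


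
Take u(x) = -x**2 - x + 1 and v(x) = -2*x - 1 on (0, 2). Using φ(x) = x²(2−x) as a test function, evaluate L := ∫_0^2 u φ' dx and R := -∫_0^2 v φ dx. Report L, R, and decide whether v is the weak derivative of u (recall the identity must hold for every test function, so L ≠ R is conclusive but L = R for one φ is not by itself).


LHS = 68/15, RHS = 68/15. Yes, v = u' weakly.

u(x) = -x**2 - x + 1, classical derivative u'(x) = -2*x - 1.
φ(x) = x²(2−x), so φ'(x) = x*(4 - 3*x).
Note φ(0) = φ(2) = 0, so the boundary term u·φ vanishes.
LHS = ∫_0^2 u(x) φ'(x) dx = ∫_0^2 (3*x^4 - x^3 - 7*x^2 + 4*x) dx. Term by term:
  ∫_0^2 3*x^4 dx = 96/5;  ∫_0^2 -x^3 dx = -4;  ∫_0^2 -7*x^2 dx = -56/3;
  ∫_0^2 4*x dx = 8.
Sum: 96/5 − 4 − 56/3 + 8 = 68/15.
So LHS = 68/15.
∫_0^2 v(x) φ(x) dx = ∫_0^2 (2*x^4 - 3*x^3 - 2*x^2) dx. Term by term:
  ∫_0^2 2*x^4 dx = 64/5;  ∫_0^2 -3*x^3 dx = -12;  ∫_0^2 -2*x^2 dx = -16/3.
Sum: 64/5 − 12 − 16/3 = -68/15.
So RHS = -∫_0^2 v(x) φ(x) dx = 68/15.
LHS = RHS, so the identity holds for this test φ.
Moreover u is smooth here and v(x) = u'(x) = -2*x - 1 pointwise, so the identity holds for every test function. Hence v is the weak derivative of u.


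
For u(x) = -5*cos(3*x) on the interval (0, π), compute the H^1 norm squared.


||u||_{H^1(0,π)}^2 = 125*π

u'(x) = 15*sin(3*x).
Expand u² and (u')² and integrate term by term on (0, π), using: for integers n ≥ 1, ∫_0^π sin²(nx) dx = ∫_0^π cos²(nx) dx = π/2; for n ≠ n', ∫_0^π sin(nx)sin(n'x) dx = ∫_0^π cos(nx)cos(n'x) dx = 0; and by product-to-sum, ∫_0^π sin(nx)cos(n'x) dx = ½∫_0^π [sin((n+n')x) + sin((n−n')x)] dx, which is 0 when n+n' is even and 2n/(n²−n'²) when n+n' is odd (it need not vanish on (0, π)).
  u² squared terms: (-5)²·∫cos(3x)² dx = 25·π/2 = 25*π/2.
  So ∫_0^π u² dx = 25*π/2.
  (u')² squared terms: (15)²·∫sin(3x)² dx = 225·π/2 = 225*π/2.
  So ∫_0^π (u')² dx = 225*π/2.
||u||_{H^1}^2 = (25*π/2) + (225*π/2) = 125*π.


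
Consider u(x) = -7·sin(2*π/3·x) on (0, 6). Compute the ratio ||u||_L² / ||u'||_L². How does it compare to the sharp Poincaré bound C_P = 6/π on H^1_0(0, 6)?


||u||_L² / ||u'||_L² = 3/(2*π) < C_P = 6/π.

u(x) = -7·sin(2*π/3·x), so u'(x) = -14*π*cos(2*π*x/3)/3.
Writing u(x) = A·sin(kπx/L) with A = -7 and k = 4, use ∫_0^L sin²(kπx/L) dx = L/2 and ∫_0^L cos²(kπx/L) dx = L/2.
u² = 49·sin²(2*π/3·x) and (u')² = 196*π^2/9·cos²(2*π/3·x), and each of sin², cos² integrates to L/2 = 3 over (0, 6).
∫_0^6 u² dx = 147, so ||u||_L² = 7*sqrt(3).
∫_0^6 (u')² dx = 196*π^2/3, so ||u'||_L² = 14*sqrt(3)*π/3.
Ratio ||u||_L² / ||u'||_L² = 3/(2*π).
Sharp Poincaré constant on H^1_0(0, 6) is C_P = L/π = 6/π, achieved by sin(π/6·x).
This is the k = 4 harmonic; the ratio L/(kπ) is strictly less than C_P = L/π, consistent with the sharp inequality ||u||_L² ≤ C_P ||u'||_L².


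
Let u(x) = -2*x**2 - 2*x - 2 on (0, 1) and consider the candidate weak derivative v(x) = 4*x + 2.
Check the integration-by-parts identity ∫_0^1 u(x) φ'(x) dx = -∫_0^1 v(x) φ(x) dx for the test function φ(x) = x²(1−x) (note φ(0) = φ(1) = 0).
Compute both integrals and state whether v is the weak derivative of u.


LHS = 11/30, RHS = -11/30. No, v is not the weak derivative of u.

u(x) = -2*x**2 - 2*x - 2, classical derivative u'(x) = -4*x - 2.
φ(x) = x²(1−x), so φ'(x) = x*(2 - 3*x).
Note φ(0) = φ(1) = 0, so the boundary term u·φ vanishes.
LHS = ∫_0^1 u(x) φ'(x) dx = ∫_0^1 (6*x^4 + 2*x^3 + 2*x^2 - 4*x) dx. Term by term:
  ∫_0^1 6*x^4 dx = 6/5;  ∫_0^1 2*x^3 dx = 1/2;  ∫_0^1 2*x^2 dx = 2/3;
  ∫_0^1 -4*x dx = -2.
Sum: 6/5 + 1/2 + 2/3 − 2 = 11/30.
So LHS = 11/30.
∫_0^1 v(x) φ(x) dx = ∫_0^1 (-4*x^4 + 2*x^3 + 2*x^2) dx. Term by term:
  ∫_0^1 -4*x^4 dx = -4/5;  ∫_0^1 2*x^3 dx = 1/2;  ∫_0^1 2*x^2 dx = 2/3.
Sum: -4/5 + 1/2 + 2/3 = 11/30.
So RHS = -∫_0^1 v(x) φ(x) dx = -11/30.
LHS − RHS = 11/15 ≠ 0, so the identity fails.
(For a valid weak derivative the identity must hold for EVERY test function, in particular this one. The failure shows v is NOT the weak derivative of u.)
Correct weak derivative would be u'(x) = -4*x - 2.


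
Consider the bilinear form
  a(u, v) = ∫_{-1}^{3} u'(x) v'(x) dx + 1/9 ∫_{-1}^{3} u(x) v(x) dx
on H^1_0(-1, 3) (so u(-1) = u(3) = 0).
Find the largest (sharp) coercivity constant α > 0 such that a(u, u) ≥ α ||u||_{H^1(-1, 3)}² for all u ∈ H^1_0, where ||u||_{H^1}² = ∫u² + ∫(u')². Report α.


α = (16/9 + π^2)/(π^2 + 16)

Coercivity of a(·,·) on H^1_0(-1, 3) means a(u, u) ≥ α ||u||_{H^1}² for every u ∈ H^1_0.
The interval has length L = 4, and Poincaré/coercivity depend only on L. Here a(u, u) = ∫(u')² + (1/9)·∫u².
Here 0 < c = 1/9 < 1. The condition a(u,u) ≥ α||u||_{H^1}² reads (1−α)∫(u')² ≥ (α−c)∫u². Any admissible α is ≤ 1 (rapidly oscillating u have ∫u²/∫(u')² → 0), and α = 1 would force 0 ≥ (1−c)∫u², impossible since c < 1; so 1−α > 0. By the sharp Poincaré inequality on H^1_0 of an interval of length L, ∫(u')² ≥ (π/L)²∫u² with equality for the first sine mode sin(π(x−x₀)/L) (x₀ the left endpoint), so the inequality holds for all u iff (1−α)(π/L)² ≥ α − c, i.e. α ≤ ((π/L)² + c)/((π/L)² + 1) = (1 + c(L/π)²)/(1 + (L/π)²). With (π/L)² = π^2/16 and c = 1/9, the largest admissible constant is α = ((π/L)² + c)/((π/L)² + 1).
Simplifying, α = (16/9 + π^2)/(π^2 + 16).


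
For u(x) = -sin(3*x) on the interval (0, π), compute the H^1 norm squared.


||u||_{H^1(0,π)}^2 = 5*π

u'(x) = -3*cos(3*x).
Expand u² and (u')² and integrate term by term on (0, π), using: for integers n ≥ 1, ∫_0^π sin²(nx) dx = ∫_0^π cos²(nx) dx = π/2; for n ≠ n', ∫_0^π sin(nx)sin(n'x) dx = ∫_0^π cos(nx)cos(n'x) dx = 0; and by product-to-sum, ∫_0^π sin(nx)cos(n'x) dx = ½∫_0^π [sin((n+n')x) + sin((n−n')x)] dx, which is 0 when n+n' is even and 2n/(n²−n'²) when n+n' is odd (it need not vanish on (0, π)).
  u² squared terms: (-1)²·∫sin(3x)² dx = 1·π/2 = π/2.
  So ∫_0^π u² dx = π/2.
  (u')² squared terms: (-3)²·∫cos(3x)² dx = 9·π/2 = 9*π/2.
  So ∫_0^π (u')² dx = 9*π/2.
||u||_{H^1}^2 = (π/2) + (9*π/2) = 5*π.


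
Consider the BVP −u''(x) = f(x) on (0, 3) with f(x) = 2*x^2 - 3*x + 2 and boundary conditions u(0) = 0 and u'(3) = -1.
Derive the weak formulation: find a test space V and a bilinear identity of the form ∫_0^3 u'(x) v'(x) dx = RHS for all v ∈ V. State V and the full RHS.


V = {v ∈ H^1(0, 3) : v(0) = 0} (test functions vanish at x = 0 where u is specified); weak form: ∫_0^3 u'v' dx = ∫_0^3 (2*x^2 - 3*x + 2) v dx − v(3) for all v ∈ V.

Multiply both sides by a test function v and integrate from 0 to 3:
  ∫_0^3 −u''(x) v(x) dx = ∫_0^3 f(x) v(x) dx.
Integrate the LHS by parts once:
  ∫_0^3 −u'' v dx = −[u'(x) v(x)]_0^3 + ∫_0^3 u'(x) v'(x) dx.
Thus ∫_0^3 u'(x) v'(x) dx = ∫_0^3 f(x) v(x) dx + [u'(x) v(x)]_0^3.
Choose V so that boundary terms are either known or forced to vanish.
Mixed BC: u(0) = 0 (Dirichlet) and u'(3) = -1 (Neumann). Define V = {v ∈ H^1(0, 3) : v(0) = 0}. Then [u' v]_0^3 = u'(3)·v(3) − u'(0)·0 = − v(3).
Weak formulation: find u (satisfying any essential BC) such that ∫_0^3 u'(x) v'(x) dx = ∫_0^3 f v dx − v(3) for all v ∈ V (Dirichlet at 0 absorbed into V; Neumann datum at x = 3 contributes the boundary term).
Substituting f(x) = 2*x^2 - 3*x + 2, the right-hand side is ∫_0^3 (2*x^2 - 3*x + 2) v dx − v(3).


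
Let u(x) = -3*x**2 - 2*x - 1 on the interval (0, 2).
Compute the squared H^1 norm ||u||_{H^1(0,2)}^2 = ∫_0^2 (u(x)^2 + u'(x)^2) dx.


||u||_{H^1}^2 = 4414/15

The H^1 norm (squared) on an interval (0, L) is
  ||u||_{H^1}^2 = ∫_0^L u(x)^2 dx + ∫_0^L u'(x)^2 dx.
Compute u'(x) = -6*x - 2.
Then u(x)^2 = 9*x**4 + 12*x**3 + 10*x**2 + 4*x + 1 and u'(x)^2 = 36*x**2 + 24*x + 4.
Integrate each monomial from 0 to 2 using ∫_0^2 c·x^n dx = c·2^(n+1)/(n+1):
  ∫_0^2 u(x)^2 dx = ∫_0^2 (9*x^4 + 12*x^3 + 10*x^2 + 4*x + 1) dx. Term by term:
    ∫_0^2 9*x^4 dx = 288/5;  ∫_0^2 12*x^3 dx = 48;  ∫_0^2 10*x^2 dx = 80/3;
    ∫_0^2 4*x dx = 8;  ∫_0^2 1 dx = 2.
  Sum: 288/5 + 48 + 80/3 + 8 + 2 = 2134/15.
  ∫_0^2 u'(x)^2 dx = ∫_0^2 (36*x^2 + 24*x + 4) dx. Term by term:
    ∫_0^2 36*x^2 dx = 96;  ∫_0^2 24*x dx = 48;  ∫_0^2 4 dx = 8.
  Sum: 96 + 48 + 8 = 152.
Adding: ||u||_{H^1}^2 = 2134/15 + 152 = 4414/15.


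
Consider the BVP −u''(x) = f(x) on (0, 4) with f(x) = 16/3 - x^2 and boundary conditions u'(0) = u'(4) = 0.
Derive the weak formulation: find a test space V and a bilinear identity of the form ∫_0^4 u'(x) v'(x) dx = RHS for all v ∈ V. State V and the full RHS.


V = H^1(0, 4) (no boundary constraint on v; u is determined up to an additive constant); weak form: ∫_0^4 u'v' dx = ∫_0^4 (16/3 - x^2) v dx for all v ∈ V.

Multiply both sides by a test function v and integrate from 0 to 4:
  ∫_0^4 −u''(x) v(x) dx = ∫_0^4 f(x) v(x) dx.
Integrate the LHS by parts once:
  ∫_0^4 −u'' v dx = −[u'(x) v(x)]_0^4 + ∫_0^4 u'(x) v'(x) dx.
Thus ∫_0^4 u'(x) v'(x) dx = ∫_0^4 f(x) v(x) dx + [u'(x) v(x)]_0^4.
Choose V so that boundary terms are either known or forced to vanish.
u has homogeneous Neumann: u'(0) = u'(4) = 0. So [u' v]_0^4 = 0·v(4) − 0·v(0) = 0 for any v; take V = H^1(0, 4).
Weak formulation: find u (satisfying any essential BC) such that ∫_0^4 u'(x) v'(x) dx = ∫_0^4 f v dx for all v ∈ V (homogeneous Neumann, so boundary terms vanish).
Substituting f(x) = 16/3 - x^2, the right-hand side is ∫_0^4 (16/3 - x^2) v dx.
Compatibility check (pure Neumann): taking v ≡ 1 ∈ V gives 0 = ∫_0^4 f dx + (0) − (0), i.e. ∫_0^4 f dx must equal u'(0) − u'(4) = 0. Indeed ∫_0^4 (16/3 - x^2) dx = 0, so the data are compatible. The solution is then unique only up to an additive constant (fix it e.g. by requiring ∫_0^4 u dx = 0).


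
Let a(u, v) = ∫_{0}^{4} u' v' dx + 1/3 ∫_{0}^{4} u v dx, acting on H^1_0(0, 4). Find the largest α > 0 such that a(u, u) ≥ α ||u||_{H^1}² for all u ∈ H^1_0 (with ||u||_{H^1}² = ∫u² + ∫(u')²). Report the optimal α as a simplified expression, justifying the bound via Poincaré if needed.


α = (16/3 + π^2)/(π^2 + 16)

Coercivity of a(·,·) on H^1_0(0, 4) means a(u, u) ≥ α ||u||_{H^1}² for every u ∈ H^1_0.
The interval has length L = 4, and Poincaré/coercivity depend only on L. Here a(u, u) = ∫(u')² + (1/3)·∫u².
Here 0 < c = 1/3 < 1. The condition a(u,u) ≥ α||u||_{H^1}² reads (1−α)∫(u')² ≥ (α−c)∫u². Any admissible α is ≤ 1 (rapidly oscillating u have ∫u²/∫(u')² → 0), and α = 1 would force 0 ≥ (1−c)∫u², impossible since c < 1; so 1−α > 0. By the sharp Poincaré inequality on H^1_0 of an interval of length L, ∫(u')² ≥ (π/L)²∫u² with equality for the first sine mode sin(π(x−x₀)/L) (x₀ the left endpoint), so the inequality holds for all u iff (1−α)(π/L)² ≥ α − c, i.e. α ≤ ((π/L)² + c)/((π/L)² + 1) = (1 + c(L/π)²)/(1 + (L/π)²). With (π/L)² = π^2/16 and c = 1/3, the largest admissible constant is α = ((π/L)² + c)/((π/L)² + 1).
Simplifying, α = (16/3 + π^2)/(π^2 + 16).


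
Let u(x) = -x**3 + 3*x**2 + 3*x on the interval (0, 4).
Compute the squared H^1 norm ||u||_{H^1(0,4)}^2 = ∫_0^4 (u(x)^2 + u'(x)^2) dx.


||u||_{H^1}^2 = 15756/35

The H^1 norm (squared) on an interval (0, L) is
  ||u||_{H^1}^2 = ∫_0^L u(x)^2 dx + ∫_0^L u'(x)^2 dx.
Compute u'(x) = -3*x**2 + 6*x + 3.
Then u(x)^2 = x**6 - 6*x**5 + 3*x**4 + 18*x**3 + 9*x**2 and u'(x)^2 = 9*x**4 - 36*x**3 + 18*x**2 + 36*x + 9.
Integrate each monomial from 0 to 4 using ∫_0^4 c·x^n dx = c·4^(n+1)/(n+1):
  ∫_0^4 u(x)^2 dx = ∫_0^4 (x^6 - 6*x^5 + 3*x^4 + 18*x^3 + 9*x^2) dx. Term by term:
    ∫_0^4 x^6 dx = 16384/7;  ∫_0^4 -6*x^5 dx = -4096;  ∫_0^4 3*x^4 dx = 3072/5;
    ∫_0^4 18*x^3 dx = 1152;  ∫_0^4 9*x^2 dx = 192.
  Sum: 16384/7 − 4096 + 3072/5 + 1152 + 192 = 7104/35.
  ∫_0^4 u'(x)^2 dx = ∫_0^4 (9*x^4 - 36*x^3 + 18*x^2 + 36*x + 9) dx. Term by term:
    ∫_0^4 9*x^4 dx = 9216/5;  ∫_0^4 -36*x^3 dx = -2304;  ∫_0^4 18*x^2 dx = 384;
    ∫_0^4 36*x dx = 288;  ∫_0^4 9 dx = 36.
  Sum: 9216/5 − 2304 + 384 + 288 + 36 = 1236/5.
Adding: ||u||_{H^1}^2 = 7104/35 + 1236/5 = 15756/35.


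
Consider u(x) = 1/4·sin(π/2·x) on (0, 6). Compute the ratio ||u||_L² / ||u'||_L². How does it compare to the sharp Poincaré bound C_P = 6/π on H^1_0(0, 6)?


||u||_L² / ||u'||_L² = 2/π < C_P = 6/π.

u(x) = 1/4·sin(π/2·x), so u'(x) = π*cos(π*x/2)/8.
Writing u(x) = A·sin(kπx/L) with A = 1/4 and k = 3, use ∫_0^L sin²(kπx/L) dx = L/2 and ∫_0^L cos²(kπx/L) dx = L/2.
u² = 1/16·sin²(π/2·x) and (u')² = π^2/64·cos²(π/2·x), and each of sin², cos² integrates to L/2 = 3 over (0, 6).
∫_0^6 u² dx = 3/16, so ||u||_L² = sqrt(3)/4.
∫_0^6 (u')² dx = 3*π^2/64, so ||u'||_L² = sqrt(3)*π/8.
Ratio ||u||_L² / ||u'||_L² = 2/π.
Sharp Poincaré constant on H^1_0(0, 6) is C_P = L/π = 6/π, achieved by sin(π/6·x).
This is the k = 3 harmonic; the ratio L/(kπ) is strictly less than C_P = L/π, consistent with the sharp inequality ||u||_L² ≤ C_P ||u'||_L².


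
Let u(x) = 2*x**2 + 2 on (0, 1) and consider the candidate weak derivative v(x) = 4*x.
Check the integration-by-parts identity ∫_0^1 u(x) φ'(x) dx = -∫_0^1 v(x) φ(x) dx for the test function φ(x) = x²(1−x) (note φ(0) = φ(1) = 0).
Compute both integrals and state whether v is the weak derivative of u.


LHS = -1/5, RHS = -1/5. Yes, v = u' weakly.

u(x) = 2*x**2 + 2, classical derivative u'(x) = 4*x.
φ(x) = x²(1−x), so φ'(x) = x*(2 - 3*x).
Note φ(0) = φ(1) = 0, so the boundary term u·φ vanishes.
LHS = ∫_0^1 u(x) φ'(x) dx = ∫_0^1 (-6*x^4 + 4*x^3 - 6*x^2 + 4*x) dx. Term by term:
  ∫_0^1 -6*x^4 dx = -6/5;  ∫_0^1 4*x^3 dx = 1;  ∫_0^1 -6*x^2 dx = -2;
  ∫_0^1 4*x dx = 2.
Sum: -6/5 + 1 − 2 + 2 = -1/5.
So LHS = -1/5.
∫_0^1 v(x) φ(x) dx = ∫_0^1 (-4*x^4 + 4*x^3) dx. Term by term:
  ∫_0^1 -4*x^4 dx = -4/5;  ∫_0^1 4*x^3 dx = 1.
Sum: -4/5 + 1 = 1/5.
So RHS = -∫_0^1 v(x) φ(x) dx = -1/5.
LHS = RHS, so the identity holds for this test φ.
Moreover u is smooth here and v(x) = u'(x) = 4*x pointwise, so the identity holds for every test function. Hence v is the weak derivative of u.


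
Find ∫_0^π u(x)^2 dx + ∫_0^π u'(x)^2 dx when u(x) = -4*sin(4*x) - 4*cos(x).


||u||_{H^1(0,π)}^2 = 512/15 + 152*π

u'(x) = 4*sin(x) - 16*cos(4*x).
Expand u² and (u')² and integrate term by term on (0, π), using: for integers n ≥ 1, ∫_0^π sin²(nx) dx = ∫_0^π cos²(nx) dx = π/2; for n ≠ n', ∫_0^π sin(nx)sin(n'x) dx = ∫_0^π cos(nx)cos(n'x) dx = 0; and by product-to-sum, ∫_0^π sin(nx)cos(n'x) dx = ½∫_0^π [sin((n+n')x) + sin((n−n')x)] dx, which is 0 when n+n' is even and 2n/(n²−n'²) when n+n' is odd (it need not vanish on (0, π)).
  u² squared terms: (-4)²·∫cos(x)² dx = 16·π/2 = 8*π;  (-4)²·∫sin(4x)² dx = 16·π/2 = 8*π.
  u² cross terms: 2·(-4)·(-4)·∫cos(x)·sin(4x) dx = 32·(8/15) = 256/15.
  So ∫_0^π u² dx = 8*π + 8*π + 256/15 = 256/15 + 16*π.
  (u')² squared terms: (-16)²·∫cos(4x)² dx = 256·π/2 = 128*π;  (4)²·∫sin(x)² dx = 16·π/2 = 8*π.
  (u')² cross terms: 2·(-16)·(4)·∫cos(4x)·sin(x) dx = -128·(-2/15) = 256/15.
  So ∫_0^π (u')² dx = 128*π + 8*π + 256/15 = 256/15 + 136*π.
||u||_{H^1}^2 = (256/15 + 16*π) + (256/15 + 136*π) = 512/15 + 152*π.
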